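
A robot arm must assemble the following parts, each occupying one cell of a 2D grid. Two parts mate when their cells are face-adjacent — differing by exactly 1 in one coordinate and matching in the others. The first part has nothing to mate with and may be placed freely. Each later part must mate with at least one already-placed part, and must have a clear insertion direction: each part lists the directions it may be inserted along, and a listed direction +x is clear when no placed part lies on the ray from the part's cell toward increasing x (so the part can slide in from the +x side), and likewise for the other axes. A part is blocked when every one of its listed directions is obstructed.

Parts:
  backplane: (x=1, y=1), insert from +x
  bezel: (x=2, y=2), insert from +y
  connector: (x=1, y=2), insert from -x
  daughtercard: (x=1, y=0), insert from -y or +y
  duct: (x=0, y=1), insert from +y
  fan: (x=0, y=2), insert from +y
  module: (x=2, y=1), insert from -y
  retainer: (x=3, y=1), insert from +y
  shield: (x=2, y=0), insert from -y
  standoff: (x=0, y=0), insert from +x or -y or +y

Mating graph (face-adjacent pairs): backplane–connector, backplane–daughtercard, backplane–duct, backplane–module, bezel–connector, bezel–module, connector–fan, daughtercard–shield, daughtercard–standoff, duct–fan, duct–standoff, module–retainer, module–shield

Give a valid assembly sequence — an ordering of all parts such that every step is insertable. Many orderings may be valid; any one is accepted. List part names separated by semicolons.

backplane; duct; standoff; daughtercard; module; retainer; bezel; shield; connector; fan

1. backplane@(1, 1) [+x clear] — {backplane}
2. duct@(0, 1) [+y clear] — {backplane, duct}
3. standoff@(0, 0) [+x clear] — {backplane, duct, standoff}
4. daughtercard@(1, 0) [-y clear] — {backplane, daughtercard, duct, standoff}
5. module@(2, 1) [-y clear] — {backplane, daughtercard, duct, module, standoff}
6. retainer@(3, 1) [+y clear] — {backplane, daughtercard, duct, module, retainer, standoff}
7. bezel@(2, 2) [+y clear] — {backplane, bezel, daughtercard, duct, module, retainer, standoff}
8. shield@(2, 0) [-y clear] — {backplane, bezel, daughtercard, duct, module, retainer, shield, standoff}
9. connector@(1, 2) [-x clear] — {backplane, bezel, connector, daughtercard, duct, module, retainer, shield, standoff}
10. fan@(0, 2) [+y clear] — {backplane, bezel, connector, daughtercard, duct, fan, module, retainer, shield, standoff}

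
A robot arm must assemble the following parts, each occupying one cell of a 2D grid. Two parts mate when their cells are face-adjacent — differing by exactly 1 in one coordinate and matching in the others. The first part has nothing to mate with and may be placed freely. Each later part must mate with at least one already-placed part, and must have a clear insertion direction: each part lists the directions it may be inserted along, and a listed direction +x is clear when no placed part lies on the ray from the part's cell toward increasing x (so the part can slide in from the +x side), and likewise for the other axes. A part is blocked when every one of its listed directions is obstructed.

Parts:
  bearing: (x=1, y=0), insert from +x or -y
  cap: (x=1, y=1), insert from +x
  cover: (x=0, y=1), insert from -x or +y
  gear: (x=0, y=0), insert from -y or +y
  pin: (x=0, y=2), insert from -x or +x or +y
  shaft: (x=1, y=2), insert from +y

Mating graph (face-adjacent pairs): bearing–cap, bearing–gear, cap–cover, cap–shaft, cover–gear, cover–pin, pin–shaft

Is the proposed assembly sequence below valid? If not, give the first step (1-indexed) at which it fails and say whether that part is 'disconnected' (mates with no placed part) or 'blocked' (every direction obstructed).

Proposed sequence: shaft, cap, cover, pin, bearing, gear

1. shaft@(1, 2) [+y clear] — {shaft}
2. cap@(1, 1) [+x clear] — {cap, shaft}
3. cover@(0, 1) [-x clear] — {cap, cover, shaft}
4. pin@(0, 2) [-x clear] — {cap, cover, pin, shaft}
5. bearing@(1, 0) [+x clear] — {bearing, cap, cover, pin, shaft}
6. gear@(0, 0) [-y clear] — {bearing, cap, cover, gear, pin, shaft}

Valid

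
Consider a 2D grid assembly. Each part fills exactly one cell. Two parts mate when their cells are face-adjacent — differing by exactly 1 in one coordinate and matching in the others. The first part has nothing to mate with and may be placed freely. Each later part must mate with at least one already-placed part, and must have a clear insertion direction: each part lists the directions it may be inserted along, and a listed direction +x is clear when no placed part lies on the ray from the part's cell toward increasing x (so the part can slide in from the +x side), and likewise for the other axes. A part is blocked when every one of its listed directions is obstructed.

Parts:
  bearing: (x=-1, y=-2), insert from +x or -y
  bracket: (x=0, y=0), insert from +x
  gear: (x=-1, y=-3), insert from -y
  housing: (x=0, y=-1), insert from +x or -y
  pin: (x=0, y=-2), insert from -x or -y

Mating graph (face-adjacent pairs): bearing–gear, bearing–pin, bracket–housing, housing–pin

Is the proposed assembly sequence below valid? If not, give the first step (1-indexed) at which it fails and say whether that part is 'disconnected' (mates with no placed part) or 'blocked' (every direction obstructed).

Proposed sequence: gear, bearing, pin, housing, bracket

Valid

1. gear@(-1, -3) [-y clear] — {gear}
2. bearing@(-1, -2) [+x clear] — {bearing, gear}
3. pin@(0, -2) [-y clear] — {bearing, gear, pin}
4. housing@(0, -1) [+x clear] — {bearing, gear, housing, pin}
5. bracket@(0, 0) [+x clear] — {bearing, bracket, gear, housing, pin}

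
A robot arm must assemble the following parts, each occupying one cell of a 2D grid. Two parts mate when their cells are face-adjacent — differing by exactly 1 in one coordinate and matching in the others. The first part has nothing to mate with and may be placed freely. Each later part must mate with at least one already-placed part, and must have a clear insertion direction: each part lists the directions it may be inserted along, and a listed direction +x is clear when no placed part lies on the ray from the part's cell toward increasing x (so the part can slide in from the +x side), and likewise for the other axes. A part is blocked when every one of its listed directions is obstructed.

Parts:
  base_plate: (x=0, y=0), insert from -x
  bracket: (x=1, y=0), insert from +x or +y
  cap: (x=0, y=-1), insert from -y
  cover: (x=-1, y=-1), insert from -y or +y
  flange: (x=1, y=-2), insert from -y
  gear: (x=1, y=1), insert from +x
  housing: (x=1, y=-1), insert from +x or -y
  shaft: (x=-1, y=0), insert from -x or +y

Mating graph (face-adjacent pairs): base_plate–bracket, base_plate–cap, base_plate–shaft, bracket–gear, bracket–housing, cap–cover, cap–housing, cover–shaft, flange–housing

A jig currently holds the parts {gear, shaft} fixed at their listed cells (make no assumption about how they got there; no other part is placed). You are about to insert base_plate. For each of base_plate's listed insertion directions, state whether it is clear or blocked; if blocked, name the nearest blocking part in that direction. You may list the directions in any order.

-x: blocked by shaft

-x: nearest on ray is shaft@(-1, 0) ⇒ blocked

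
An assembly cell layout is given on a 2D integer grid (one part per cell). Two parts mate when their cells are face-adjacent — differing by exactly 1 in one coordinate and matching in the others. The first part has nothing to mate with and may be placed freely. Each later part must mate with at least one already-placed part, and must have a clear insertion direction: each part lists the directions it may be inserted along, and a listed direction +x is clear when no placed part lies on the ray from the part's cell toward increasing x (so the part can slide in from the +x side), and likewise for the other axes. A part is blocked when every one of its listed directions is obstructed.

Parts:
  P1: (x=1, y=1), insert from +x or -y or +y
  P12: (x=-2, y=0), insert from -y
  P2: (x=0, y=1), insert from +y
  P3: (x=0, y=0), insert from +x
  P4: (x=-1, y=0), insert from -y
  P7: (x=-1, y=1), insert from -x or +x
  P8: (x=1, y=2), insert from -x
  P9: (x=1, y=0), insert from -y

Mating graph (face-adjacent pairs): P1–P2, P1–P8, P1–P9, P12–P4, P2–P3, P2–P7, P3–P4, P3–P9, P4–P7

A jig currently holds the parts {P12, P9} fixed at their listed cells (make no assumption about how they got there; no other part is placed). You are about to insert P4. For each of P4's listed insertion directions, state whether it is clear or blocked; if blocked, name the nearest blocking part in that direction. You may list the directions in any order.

-y: ray from P4(-1, 0) has no placed part ⇒ clear

-y: clear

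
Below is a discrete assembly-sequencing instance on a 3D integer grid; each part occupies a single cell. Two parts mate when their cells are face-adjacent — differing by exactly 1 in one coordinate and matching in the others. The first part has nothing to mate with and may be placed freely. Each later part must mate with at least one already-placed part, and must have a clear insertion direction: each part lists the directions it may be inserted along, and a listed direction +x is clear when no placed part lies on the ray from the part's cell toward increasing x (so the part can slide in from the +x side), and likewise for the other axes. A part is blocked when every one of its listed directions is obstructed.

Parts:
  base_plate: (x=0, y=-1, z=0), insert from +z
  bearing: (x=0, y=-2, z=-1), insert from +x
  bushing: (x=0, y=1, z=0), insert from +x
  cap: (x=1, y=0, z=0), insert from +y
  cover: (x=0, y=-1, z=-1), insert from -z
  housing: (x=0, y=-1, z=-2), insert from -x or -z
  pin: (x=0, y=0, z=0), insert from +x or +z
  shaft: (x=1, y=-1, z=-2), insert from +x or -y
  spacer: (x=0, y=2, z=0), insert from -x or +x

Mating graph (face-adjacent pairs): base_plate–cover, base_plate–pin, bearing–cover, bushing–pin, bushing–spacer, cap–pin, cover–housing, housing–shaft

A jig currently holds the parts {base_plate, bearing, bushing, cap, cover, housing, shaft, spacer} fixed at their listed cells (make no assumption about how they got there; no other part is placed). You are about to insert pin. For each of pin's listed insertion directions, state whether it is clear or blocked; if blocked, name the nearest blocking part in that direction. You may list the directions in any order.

+x: nearest on ray is cap@(1, 0, 0) ⇒ blocked
+z: ray from pin(0, 0, 0) has no placed part ⇒ clear

+x: blocked by cap; +z: clear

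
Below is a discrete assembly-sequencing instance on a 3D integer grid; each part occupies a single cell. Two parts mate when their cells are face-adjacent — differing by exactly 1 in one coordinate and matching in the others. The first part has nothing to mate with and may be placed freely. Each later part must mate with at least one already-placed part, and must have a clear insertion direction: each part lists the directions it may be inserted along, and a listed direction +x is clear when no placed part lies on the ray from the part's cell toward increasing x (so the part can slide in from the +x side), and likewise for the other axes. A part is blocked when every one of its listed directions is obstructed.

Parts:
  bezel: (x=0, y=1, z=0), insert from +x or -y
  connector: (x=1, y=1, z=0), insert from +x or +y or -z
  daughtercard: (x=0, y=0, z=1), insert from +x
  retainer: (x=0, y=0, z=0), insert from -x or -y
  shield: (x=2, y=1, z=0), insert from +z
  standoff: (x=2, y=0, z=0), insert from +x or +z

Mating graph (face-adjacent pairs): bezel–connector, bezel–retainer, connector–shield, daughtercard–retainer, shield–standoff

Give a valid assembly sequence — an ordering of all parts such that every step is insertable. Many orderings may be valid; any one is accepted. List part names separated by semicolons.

1. standoff@(2, 0, 0) [+x clear] — {standoff}
2. shield@(2, 1, 0) [+z clear] — {shield, standoff}
3. connector@(1, 1, 0) [+y clear] — {connector, shield, standoff}
4. bezel@(0, 1, 0) [-y clear] — {bezel, connector, shield, standoff}
5. retainer@(0, 0, 0) [-x clear] — {bezel, connector, retainer, shield, standoff}
6. daughtercard@(0, 0, 1) [+x clear] — {bezel, connector, daughtercard, retainer, shield, standoff}

standoff; shield; connector; bezel; retainer; daughtercard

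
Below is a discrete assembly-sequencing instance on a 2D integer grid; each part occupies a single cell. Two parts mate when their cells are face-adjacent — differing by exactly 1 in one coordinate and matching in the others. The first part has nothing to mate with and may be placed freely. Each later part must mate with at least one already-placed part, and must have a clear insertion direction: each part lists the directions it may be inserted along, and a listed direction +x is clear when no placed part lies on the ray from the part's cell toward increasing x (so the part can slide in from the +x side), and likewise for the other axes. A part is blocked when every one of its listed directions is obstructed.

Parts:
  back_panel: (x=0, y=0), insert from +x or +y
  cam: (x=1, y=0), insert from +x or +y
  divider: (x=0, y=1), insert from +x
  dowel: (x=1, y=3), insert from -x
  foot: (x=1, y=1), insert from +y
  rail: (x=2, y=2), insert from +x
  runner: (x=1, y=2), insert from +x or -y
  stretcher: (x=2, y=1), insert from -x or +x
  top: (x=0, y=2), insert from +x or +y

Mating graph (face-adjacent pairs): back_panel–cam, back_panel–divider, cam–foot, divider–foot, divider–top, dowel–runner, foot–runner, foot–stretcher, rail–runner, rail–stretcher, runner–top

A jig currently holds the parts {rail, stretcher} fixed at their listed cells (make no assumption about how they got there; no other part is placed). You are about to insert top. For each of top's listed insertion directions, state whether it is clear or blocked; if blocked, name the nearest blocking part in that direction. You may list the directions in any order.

+x: nearest on ray is rail@(2, 2) ⇒ blocked
+y: ray from top(0, 2) has no placed part ⇒ clear

+x: blocked by rail; +y: clear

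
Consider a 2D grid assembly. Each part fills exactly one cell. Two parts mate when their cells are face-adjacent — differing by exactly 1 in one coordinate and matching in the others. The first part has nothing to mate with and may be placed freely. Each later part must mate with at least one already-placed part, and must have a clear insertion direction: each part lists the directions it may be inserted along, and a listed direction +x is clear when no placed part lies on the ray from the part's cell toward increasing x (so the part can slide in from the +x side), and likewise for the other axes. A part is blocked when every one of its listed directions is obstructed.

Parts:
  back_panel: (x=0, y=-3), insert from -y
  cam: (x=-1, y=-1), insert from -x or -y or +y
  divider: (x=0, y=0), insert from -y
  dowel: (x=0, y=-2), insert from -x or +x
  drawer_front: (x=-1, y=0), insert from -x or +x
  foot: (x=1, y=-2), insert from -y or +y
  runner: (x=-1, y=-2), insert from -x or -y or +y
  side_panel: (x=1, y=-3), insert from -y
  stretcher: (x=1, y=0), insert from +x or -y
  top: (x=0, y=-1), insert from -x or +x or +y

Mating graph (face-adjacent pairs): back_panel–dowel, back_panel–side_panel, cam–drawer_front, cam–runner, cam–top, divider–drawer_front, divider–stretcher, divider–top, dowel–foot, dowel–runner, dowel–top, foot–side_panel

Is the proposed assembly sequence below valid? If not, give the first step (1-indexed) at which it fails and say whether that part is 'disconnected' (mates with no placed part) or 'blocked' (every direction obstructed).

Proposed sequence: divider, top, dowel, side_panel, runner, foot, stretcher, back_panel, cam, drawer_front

Invalid at step 4 (disconnected)

1. divider@(0, 0) [-y clear] — {divider}
2. top@(0, -1) [-x clear] — {divider, top}
3. dowel@(0, -2) [-x clear] — {divider, dowel, top}
4. side_panel@(1, -3) — no placed neighbour ⇒ disconnected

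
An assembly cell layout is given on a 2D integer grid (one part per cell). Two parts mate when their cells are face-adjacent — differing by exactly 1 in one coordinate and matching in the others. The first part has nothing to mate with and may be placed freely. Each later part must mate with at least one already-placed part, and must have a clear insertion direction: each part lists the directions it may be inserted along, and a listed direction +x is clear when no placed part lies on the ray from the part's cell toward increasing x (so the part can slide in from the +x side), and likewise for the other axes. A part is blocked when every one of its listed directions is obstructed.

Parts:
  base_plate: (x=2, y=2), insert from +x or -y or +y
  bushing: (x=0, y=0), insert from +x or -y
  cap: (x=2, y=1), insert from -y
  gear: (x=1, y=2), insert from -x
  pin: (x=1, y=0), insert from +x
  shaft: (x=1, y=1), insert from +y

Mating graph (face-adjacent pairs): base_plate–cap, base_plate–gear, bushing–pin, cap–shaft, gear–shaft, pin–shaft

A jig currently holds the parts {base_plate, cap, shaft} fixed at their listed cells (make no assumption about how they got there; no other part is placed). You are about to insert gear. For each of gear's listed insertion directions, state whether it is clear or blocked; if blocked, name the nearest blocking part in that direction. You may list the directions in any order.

-x: clear

-x: ray from gear(1, 2) has no placed part ⇒ clear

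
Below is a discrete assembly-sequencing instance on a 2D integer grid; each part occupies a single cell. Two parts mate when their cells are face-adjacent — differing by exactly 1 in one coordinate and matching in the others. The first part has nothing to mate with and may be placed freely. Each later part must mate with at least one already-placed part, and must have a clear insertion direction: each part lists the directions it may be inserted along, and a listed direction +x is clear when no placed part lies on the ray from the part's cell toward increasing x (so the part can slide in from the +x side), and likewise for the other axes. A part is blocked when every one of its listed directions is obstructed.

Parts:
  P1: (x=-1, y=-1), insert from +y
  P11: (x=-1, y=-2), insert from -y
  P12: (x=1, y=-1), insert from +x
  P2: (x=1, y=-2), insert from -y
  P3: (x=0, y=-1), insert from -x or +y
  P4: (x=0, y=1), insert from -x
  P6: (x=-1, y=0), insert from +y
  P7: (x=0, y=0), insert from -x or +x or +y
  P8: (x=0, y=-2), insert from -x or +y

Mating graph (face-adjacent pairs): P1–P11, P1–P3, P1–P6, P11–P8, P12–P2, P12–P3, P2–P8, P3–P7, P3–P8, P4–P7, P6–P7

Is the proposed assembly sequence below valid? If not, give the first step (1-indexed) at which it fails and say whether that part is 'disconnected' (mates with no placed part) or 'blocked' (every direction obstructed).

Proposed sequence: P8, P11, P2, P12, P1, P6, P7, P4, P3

1. P8@(0, -2) [-x clear] — {P8}
2. P11@(-1, -2) [-y clear] — {P11, P8}
3. P2@(1, -2) [-y clear] — {P11, P2, P8}
4. P12@(1, -1) [+x clear] — {P11, P12, P2, P8}
5. P1@(-1, -1) [+y clear] — {P1, P11, P12, P2, P8}
6. P6@(-1, 0) [+y clear] — {P1, P11, P12, P2, P6, P8}
7. P7@(0, 0) [+x clear] — {P1, P11, P12, P2, P6, P7, P8}
8. P4@(0, 1) [-x clear] — {P1, P11, P12, P2, P4, P6, P7, P8}
9. P3@(0, -1) — -x/+y all obstructed ⇒ blocked

Invalid at step 9 (blocked)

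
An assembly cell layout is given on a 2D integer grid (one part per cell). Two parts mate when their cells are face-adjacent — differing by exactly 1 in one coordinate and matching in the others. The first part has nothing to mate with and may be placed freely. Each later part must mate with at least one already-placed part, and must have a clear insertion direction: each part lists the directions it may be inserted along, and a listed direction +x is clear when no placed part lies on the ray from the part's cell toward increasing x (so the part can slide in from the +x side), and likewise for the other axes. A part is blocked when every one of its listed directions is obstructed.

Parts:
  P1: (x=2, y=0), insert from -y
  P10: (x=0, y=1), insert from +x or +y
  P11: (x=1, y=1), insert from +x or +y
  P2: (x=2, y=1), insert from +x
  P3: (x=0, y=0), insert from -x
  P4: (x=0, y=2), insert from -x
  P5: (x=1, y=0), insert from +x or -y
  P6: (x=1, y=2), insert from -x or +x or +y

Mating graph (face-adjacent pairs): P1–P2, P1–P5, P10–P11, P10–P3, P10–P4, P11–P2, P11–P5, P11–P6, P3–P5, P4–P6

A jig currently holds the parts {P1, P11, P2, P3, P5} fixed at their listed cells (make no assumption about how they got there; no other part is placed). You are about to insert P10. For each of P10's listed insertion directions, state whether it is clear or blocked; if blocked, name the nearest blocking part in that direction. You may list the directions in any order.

+x: nearest on ray is P11@(1, 1) ⇒ blocked
+y: ray from P10(0, 1) has no placed part ⇒ clear

+x: blocked by P11; +y: clear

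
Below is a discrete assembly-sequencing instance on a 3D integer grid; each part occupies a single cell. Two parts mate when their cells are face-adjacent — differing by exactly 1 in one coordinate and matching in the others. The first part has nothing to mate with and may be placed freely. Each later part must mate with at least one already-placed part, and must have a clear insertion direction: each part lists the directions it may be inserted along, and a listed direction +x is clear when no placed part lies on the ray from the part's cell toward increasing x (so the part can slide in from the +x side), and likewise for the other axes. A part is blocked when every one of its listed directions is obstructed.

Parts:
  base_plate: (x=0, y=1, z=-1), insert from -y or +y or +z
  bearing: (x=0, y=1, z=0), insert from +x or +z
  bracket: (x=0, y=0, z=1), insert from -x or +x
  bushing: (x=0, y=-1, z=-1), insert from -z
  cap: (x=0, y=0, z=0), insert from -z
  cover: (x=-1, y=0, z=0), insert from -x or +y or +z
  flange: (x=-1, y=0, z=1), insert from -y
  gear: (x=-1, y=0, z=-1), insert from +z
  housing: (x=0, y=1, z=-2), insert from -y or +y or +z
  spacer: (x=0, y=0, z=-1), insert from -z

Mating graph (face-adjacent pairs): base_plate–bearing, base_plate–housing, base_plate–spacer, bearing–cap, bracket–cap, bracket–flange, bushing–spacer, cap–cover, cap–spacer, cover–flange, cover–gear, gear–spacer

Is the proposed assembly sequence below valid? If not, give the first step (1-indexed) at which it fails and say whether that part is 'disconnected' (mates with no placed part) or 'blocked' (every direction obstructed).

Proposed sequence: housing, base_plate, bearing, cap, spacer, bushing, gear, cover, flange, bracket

Valid

1. housing@(0, 1, -2) [-y clear] — {housing}
2. base_plate@(0, 1, -1) [-y clear] — {base_plate, housing}
3. bearing@(0, 1, 0) [+x clear] — {base_plate, bearing, housing}
4. cap@(0, 0, 0) [-z clear] — {base_plate, bearing, cap, housing}
5. spacer@(0, 0, -1) [-z clear] — {base_plate, bearing, cap, housing, spacer}
6. bushing@(0, -1, -1) [-z clear] — {base_plate, bearing, bushing, cap, housing, spacer}
7. gear@(-1, 0, -1) [+z clear] — {base_plate, bearing, bushing, cap, gear, housing, spacer}
8. cover@(-1, 0, 0) [-x clear] — {base_plate, bearing, bushing, cap, cover, gear, housing, spacer}
9. flange@(-1, 0, 1) [-y clear] — {base_plate, bearing, bushing, cap, cover, flange, gear, housing, spacer}
10. bracket@(0, 0, 1) [+x clear] — {base_plate, bearing, bracket, bushing, cap, cover, flange, gear, housing, spacer}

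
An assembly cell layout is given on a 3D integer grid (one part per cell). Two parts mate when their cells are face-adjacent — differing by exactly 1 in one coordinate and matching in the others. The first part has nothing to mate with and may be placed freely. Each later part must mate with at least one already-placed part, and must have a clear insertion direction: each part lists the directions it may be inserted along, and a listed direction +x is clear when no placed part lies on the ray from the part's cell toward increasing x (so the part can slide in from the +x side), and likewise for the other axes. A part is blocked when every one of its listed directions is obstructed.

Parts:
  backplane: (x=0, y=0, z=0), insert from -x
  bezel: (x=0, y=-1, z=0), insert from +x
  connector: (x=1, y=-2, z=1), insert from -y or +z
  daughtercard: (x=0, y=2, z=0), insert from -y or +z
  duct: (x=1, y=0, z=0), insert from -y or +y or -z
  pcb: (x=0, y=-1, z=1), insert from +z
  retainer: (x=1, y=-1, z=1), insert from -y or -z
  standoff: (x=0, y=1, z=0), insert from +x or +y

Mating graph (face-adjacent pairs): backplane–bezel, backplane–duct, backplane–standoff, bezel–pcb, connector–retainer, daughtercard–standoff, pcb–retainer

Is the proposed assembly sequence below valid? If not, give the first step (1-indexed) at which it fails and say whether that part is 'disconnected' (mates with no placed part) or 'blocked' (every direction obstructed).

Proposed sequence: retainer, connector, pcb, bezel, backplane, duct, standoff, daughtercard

1. retainer@(1, -1, 1) [-y clear] — {retainer}
2. connector@(1, -2, 1) [-y clear] — {connector, retainer}
3. pcb@(0, -1, 1) [+z clear] — {connector, pcb, retainer}
4. bezel@(0, -1, 0) [+x clear] — {bezel, connector, pcb, retainer}
5. backplane@(0, 0, 0) [-x clear] — {backplane, bezel, connector, pcb, retainer}
6. duct@(1, 0, 0) [-y clear] — {backplane, bezel, connector, duct, pcb, retainer}
7. standoff@(0, 1, 0) [+x clear] — {backplane, bezel, connector, duct, pcb, retainer, standoff}
8. daughtercard@(0, 2, 0) [+z clear] — {backplane, bezel, connector, daughtercard, duct, pcb, retainer, standoff}

Valid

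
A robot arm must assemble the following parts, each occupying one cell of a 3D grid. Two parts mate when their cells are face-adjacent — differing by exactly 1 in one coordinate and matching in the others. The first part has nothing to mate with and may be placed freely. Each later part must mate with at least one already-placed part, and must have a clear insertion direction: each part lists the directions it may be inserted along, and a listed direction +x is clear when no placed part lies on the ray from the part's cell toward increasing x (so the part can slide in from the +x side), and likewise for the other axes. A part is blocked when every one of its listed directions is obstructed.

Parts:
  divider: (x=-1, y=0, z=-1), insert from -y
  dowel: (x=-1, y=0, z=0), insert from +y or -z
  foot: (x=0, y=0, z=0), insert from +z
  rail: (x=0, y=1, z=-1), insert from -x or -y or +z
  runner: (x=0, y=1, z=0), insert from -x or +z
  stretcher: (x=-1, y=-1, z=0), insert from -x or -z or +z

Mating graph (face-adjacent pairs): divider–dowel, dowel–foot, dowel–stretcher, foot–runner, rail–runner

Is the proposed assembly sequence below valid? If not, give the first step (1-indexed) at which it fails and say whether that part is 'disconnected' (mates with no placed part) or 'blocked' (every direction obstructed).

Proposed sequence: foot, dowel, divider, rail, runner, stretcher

Invalid at step 4 (disconnected)

1. foot@(0, 0, 0) [+z clear] — {foot}
2. dowel@(-1, 0, 0) [+y clear] — {dowel, foot}
3. divider@(-1, 0, -1) [-y clear] — {divider, dowel, foot}
4. rail@(0, 1, -1) — no placed neighbour ⇒ disconnected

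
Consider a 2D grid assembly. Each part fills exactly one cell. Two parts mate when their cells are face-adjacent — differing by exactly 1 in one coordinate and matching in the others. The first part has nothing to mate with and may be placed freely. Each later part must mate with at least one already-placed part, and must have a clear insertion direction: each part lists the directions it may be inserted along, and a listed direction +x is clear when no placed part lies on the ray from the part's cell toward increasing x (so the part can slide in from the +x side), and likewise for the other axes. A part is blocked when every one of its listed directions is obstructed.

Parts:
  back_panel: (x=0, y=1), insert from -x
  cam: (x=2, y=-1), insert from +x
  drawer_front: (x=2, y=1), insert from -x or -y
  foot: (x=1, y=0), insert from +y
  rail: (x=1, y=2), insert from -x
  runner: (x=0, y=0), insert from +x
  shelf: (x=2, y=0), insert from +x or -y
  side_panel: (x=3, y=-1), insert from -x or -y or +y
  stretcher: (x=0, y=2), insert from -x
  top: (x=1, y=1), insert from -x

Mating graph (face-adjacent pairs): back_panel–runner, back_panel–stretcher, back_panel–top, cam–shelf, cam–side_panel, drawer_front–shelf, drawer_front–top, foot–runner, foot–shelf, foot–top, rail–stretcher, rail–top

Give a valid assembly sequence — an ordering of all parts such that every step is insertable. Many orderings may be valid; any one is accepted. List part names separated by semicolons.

runner; foot; top; drawer_front; rail; back_panel; stretcher; shelf; cam; side_panel

1. runner@(0, 0) [+x clear] — {runner}
2. foot@(1, 0) [+y clear] — {foot, runner}
3. top@(1, 1) [-x clear] — {foot, runner, top}
4. drawer_front@(2, 1) [-y clear] — {drawer_front, foot, runner, top}
5. rail@(1, 2) [-x clear] — {drawer_front, foot, rail, runner, top}
6. back_panel@(0, 1) [-x clear] — {back_panel, drawer_front, foot, rail, runner, top}
7. stretcher@(0, 2) [-x clear] — {back_panel, drawer_front, foot, rail, runner, stretcher, top}
8. shelf@(2, 0) [+x clear] — {back_panel, drawer_front, foot, rail, runner, shelf, stretcher, top}
9. cam@(2, -1) [+x clear] — {back_panel, cam, drawer_front, foot, rail, runner, shelf, stretcher, top}
10. side_panel@(3, -1) [-y clear] — {back_panel, cam, drawer_front, foot, rail, runner, shelf, side_panel, stretcher, top}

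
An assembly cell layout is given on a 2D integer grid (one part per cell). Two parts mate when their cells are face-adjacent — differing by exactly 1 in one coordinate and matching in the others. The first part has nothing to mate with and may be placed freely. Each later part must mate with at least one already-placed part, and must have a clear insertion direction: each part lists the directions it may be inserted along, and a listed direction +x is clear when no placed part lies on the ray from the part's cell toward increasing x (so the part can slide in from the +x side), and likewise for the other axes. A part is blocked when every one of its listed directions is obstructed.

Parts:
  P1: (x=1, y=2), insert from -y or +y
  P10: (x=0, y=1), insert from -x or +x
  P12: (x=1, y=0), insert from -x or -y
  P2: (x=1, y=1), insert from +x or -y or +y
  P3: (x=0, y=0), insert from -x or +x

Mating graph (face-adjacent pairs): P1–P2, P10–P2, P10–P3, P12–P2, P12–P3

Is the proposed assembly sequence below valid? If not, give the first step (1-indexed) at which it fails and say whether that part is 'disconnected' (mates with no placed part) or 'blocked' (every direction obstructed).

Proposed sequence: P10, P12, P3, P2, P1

1. P10@(0, 1) [-x clear] — {P10}
2. P12@(1, 0) — no placed neighbour ⇒ disconnected

Invalid at step 2 (disconnected)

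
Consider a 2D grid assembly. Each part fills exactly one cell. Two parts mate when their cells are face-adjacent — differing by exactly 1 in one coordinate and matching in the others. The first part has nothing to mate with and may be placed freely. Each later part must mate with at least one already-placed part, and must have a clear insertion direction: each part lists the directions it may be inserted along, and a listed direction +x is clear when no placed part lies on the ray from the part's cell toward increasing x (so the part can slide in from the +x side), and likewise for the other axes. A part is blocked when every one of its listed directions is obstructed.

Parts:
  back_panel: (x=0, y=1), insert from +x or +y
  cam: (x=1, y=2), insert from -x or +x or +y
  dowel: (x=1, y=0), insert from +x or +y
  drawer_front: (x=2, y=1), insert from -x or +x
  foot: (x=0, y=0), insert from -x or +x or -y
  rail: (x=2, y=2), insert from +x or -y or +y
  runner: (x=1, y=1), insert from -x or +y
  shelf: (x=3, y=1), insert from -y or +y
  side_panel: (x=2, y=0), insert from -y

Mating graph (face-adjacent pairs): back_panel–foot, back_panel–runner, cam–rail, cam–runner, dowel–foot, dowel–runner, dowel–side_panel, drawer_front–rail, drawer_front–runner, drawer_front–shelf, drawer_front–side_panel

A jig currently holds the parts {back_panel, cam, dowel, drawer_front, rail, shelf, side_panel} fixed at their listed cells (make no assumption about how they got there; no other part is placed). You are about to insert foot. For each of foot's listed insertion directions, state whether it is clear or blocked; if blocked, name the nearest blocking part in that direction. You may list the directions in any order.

-x: ray from foot(0, 0) has no placed part ⇒ clear
+x: nearest on ray is dowel@(1, 0) ⇒ blocked
-y: ray from foot(0, 0) has no placed part ⇒ clear

+x: blocked by dowel; -x: clear; -y: clear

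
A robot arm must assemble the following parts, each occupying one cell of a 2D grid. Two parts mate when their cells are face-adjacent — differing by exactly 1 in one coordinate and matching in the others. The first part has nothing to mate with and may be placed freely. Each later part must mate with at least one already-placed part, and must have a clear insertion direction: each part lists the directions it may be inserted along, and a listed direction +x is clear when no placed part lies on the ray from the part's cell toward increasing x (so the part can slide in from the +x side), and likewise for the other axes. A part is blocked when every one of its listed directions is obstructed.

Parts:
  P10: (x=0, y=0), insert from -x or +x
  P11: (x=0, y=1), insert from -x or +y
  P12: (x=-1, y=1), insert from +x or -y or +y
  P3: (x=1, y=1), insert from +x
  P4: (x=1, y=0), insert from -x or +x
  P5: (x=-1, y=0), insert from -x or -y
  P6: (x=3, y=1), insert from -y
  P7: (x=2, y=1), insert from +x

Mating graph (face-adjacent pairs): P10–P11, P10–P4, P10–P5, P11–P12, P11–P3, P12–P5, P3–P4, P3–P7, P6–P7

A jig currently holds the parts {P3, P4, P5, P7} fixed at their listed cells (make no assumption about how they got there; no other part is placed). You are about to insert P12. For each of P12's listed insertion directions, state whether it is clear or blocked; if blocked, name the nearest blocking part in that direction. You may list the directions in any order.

+x: nearest on ray is P3@(1, 1) ⇒ blocked
-y: nearest on ray is P5@(-1, 0) ⇒ blocked
+y: ray from P12(-1, 1) has no placed part ⇒ clear

+x: blocked by P3; +y: clear; -y: blocked by P5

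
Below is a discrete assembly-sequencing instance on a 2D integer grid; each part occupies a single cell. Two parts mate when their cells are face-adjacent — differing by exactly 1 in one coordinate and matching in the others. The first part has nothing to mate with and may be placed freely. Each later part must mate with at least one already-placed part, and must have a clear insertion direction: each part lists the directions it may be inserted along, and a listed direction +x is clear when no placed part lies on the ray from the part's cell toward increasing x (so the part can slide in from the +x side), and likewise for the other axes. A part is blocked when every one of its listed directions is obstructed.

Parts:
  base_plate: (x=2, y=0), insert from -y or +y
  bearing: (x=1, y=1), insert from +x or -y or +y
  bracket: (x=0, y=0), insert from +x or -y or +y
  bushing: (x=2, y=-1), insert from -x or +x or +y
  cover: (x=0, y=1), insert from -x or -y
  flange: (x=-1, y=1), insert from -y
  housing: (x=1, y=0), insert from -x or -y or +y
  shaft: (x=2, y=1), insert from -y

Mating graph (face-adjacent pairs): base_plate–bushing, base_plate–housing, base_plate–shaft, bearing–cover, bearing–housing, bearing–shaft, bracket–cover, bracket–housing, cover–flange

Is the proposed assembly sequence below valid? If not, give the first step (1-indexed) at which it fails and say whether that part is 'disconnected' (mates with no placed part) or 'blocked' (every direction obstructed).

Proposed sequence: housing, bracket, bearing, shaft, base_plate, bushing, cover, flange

Valid

1. housing@(1, 0) [-x clear] — {housing}
2. bracket@(0, 0) [-y clear] — {bracket, housing}
3. bearing@(1, 1) [+x clear] — {bearing, bracket, housing}
4. shaft@(2, 1) [-y clear] — {bearing, bracket, housing, shaft}
5. base_plate@(2, 0) [-y clear] — {base_plate, bearing, bracket, housing, shaft}
6. bushing@(2, -1) [-x clear] — {base_plate, bearing, bracket, bushing, housing, shaft}
7. cover@(0, 1) [-x clear] — {base_plate, bearing, bracket, bushing, cover, housing, shaft}
8. flange@(-1, 1) [-y clear] — {base_plate, bearing, bracket, bushing, cover, flange, housing, shaft}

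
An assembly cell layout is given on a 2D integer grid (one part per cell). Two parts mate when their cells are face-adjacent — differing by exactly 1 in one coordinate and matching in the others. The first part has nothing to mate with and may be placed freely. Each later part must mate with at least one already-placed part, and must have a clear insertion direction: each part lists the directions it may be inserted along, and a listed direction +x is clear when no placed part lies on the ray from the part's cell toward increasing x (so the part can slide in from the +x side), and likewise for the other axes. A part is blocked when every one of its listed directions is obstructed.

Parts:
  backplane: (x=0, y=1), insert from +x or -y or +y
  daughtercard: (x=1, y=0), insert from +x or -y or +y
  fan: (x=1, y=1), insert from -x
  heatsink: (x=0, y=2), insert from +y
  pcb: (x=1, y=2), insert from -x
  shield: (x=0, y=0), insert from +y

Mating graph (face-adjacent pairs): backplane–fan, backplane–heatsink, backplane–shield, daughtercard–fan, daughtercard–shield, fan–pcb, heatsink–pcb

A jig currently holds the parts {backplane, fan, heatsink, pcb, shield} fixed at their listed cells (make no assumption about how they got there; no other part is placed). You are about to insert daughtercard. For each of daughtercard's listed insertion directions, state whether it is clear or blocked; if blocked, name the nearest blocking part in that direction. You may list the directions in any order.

+x: ray from daughtercard(1, 0) has no placed part ⇒ clear
-y: ray from daughtercard(1, 0) has no placed part ⇒ clear
+y: nearest on ray is fan@(1, 1) ⇒ blocked

+x: clear; +y: blocked by fan; -y: clear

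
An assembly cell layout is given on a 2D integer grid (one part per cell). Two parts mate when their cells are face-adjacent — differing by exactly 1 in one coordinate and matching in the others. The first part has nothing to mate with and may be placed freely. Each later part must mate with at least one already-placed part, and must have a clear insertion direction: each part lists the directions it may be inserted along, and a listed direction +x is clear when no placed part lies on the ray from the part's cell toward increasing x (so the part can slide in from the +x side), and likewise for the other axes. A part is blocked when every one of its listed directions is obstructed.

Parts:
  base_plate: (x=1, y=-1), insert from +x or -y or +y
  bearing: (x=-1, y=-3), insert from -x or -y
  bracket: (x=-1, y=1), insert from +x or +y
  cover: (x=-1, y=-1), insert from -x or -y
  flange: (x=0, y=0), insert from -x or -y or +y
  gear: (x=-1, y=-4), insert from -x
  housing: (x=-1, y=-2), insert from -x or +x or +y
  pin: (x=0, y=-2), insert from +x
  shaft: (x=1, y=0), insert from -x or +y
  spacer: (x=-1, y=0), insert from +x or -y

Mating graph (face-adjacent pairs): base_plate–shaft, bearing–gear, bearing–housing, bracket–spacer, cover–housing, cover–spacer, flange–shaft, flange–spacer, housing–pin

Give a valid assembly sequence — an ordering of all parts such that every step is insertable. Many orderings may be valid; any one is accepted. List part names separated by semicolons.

1. pin@(0, -2) [+x clear] — {pin}
2. housing@(-1, -2) [-x clear] — {housing, pin}
3. cover@(-1, -1) [-x clear] — {cover, housing, pin}
4. spacer@(-1, 0) [+x clear] — {cover, housing, pin, spacer}
5. flange@(0, 0) [+y clear] — {cover, flange, housing, pin, spacer}
6. shaft@(1, 0) [+y clear] — {cover, flange, housing, pin, shaft, spacer}
7. base_plate@(1, -1) [+x clear] — {base_plate, cover, flange, housing, pin, shaft, spacer}
8. bearing@(-1, -3) [-x clear] — {base_plate, bearing, cover, flange, housing, pin, shaft, spacer}
9. bracket@(-1, 1) [+x clear] — {base_plate, bearing, bracket, cover, flange, housing, pin, shaft, spacer}
10. gear@(-1, -4) [-x clear] — {base_plate, bearing, bracket, cover, flange, gear, housing, pin, shaft, spacer}

pin; housing; cover; spacer; flange; shaft; base_plate; bearing; bracket; gear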